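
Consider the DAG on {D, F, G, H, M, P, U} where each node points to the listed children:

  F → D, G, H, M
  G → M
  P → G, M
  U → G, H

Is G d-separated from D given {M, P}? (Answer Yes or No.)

We examine all 4 paths between G and D:
Path 1: G ← P → M ← F → D
  P is a fork here and P is conditioned on, so the path is blocked at P.
Path 2: G ← U → H ← F → D
  H is a collider here and neither H nor any of its descendants is conditioned on, so the collider stays closed — the path is blocked at H.
Path 3: G ← F → D
  F is a fork and F is not conditioned on — no node blocks this path, so it is active.
Path 4: G → M ← F → D
  M is a collider and M is conditioned on, which opens it; F is a fork and F is not conditioned on — no node blocks this path, so it is active.
Since the path G ← F → D is active, G and D are not d-separated given {M, P}.

No — G and D are not d-separated given {M, P}.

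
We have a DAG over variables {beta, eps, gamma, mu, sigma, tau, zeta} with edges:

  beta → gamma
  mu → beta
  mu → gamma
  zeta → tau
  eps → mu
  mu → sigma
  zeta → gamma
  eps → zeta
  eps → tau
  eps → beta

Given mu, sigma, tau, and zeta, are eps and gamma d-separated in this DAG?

There are 6 undirected paths between eps and gamma; checking each against the conditioning set {mu, sigma, tau, zeta}:
Path 1: eps → beta → gamma
  beta is a chain and beta is not conditioned on — no node blocks this path, so it is active.
Path 2: eps → beta ← mu → gamma
  beta is a collider here and neither beta nor any of its descendants is conditioned on, so the collider stays closed — the path is blocked at beta.
Path 3: eps → mu → gamma
  mu is a chain here and mu is conditioned on, so the path is blocked at mu.
Path 4: eps → mu → beta → gamma
  mu is a chain here and mu is conditioned on, so the path is blocked at mu.
Path 5: eps → zeta → gamma
  zeta is a chain here and zeta is conditioned on, so the path is blocked at zeta.
Path 6: eps → tau ← zeta → gamma
  zeta is a fork here and zeta is conditioned on, so the path is blocked at zeta.
Because an active path exists, eps and gamma are not d-separated.

No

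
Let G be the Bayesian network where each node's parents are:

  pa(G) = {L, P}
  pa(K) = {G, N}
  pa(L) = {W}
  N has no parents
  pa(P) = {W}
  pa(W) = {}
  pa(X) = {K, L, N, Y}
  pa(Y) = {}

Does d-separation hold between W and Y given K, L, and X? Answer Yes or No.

Enumerating the 6 paths from W to Y and testing each for blocking by {K, L, X}:
Path 1: W → L → X ← Y
  L is a chain here and L is conditioned on, so the path is blocked at L.
Path 2: W → L → G → K → X ← Y
  L is a chain here and L is conditioned on, so the path is blocked at L.
Path 3: W → L → G → K ← N → X ← Y
  L is a chain here and L is conditioned on, so the path is blocked at L.
Path 4: W → P → G ← L → X ← Y
  L is a fork here and L is conditioned on, so the path is blocked at L.
Path 5: W → P → G → K → X ← Y
  K is a chain here and K is conditioned on, so the path is blocked at K.
Path 6: W → P → G → K ← N → X ← Y
  P is a chain and P is not conditioned on; G is a chain and G is not conditioned on; K is a collider and K is conditioned on, which opens it; N is a fork and N is not conditioned on; X is a collider and X is conditioned on, which opens it — no node blocks this path, so it is active.
Because an active path exists, W and Y are not d-separated.

No — W and Y are not d-separated given {K, L, X}.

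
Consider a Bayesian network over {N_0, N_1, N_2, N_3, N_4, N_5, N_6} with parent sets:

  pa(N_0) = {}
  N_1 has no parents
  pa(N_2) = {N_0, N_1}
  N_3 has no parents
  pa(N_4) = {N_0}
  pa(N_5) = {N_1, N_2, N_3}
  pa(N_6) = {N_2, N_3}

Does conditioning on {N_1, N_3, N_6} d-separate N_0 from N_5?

3 paths connect N_0 and N_5; each must be blocked for d-separation to hold:
  1. N_0 → N_2 → N_5 — N_2:chain[open] ⇒ active
  2. N_0 → N_2 ← N_1 → N_5 — N_2:collider[open]; N_1:fork[blocks] ⇒ blocked
  3. N_0 → N_2 → N_6 ← N_3 → N_5 — N_2:chain[open]; N_6:collider[open]; N_3:fork[blocks] ⇒ blocked
Since the path N_0 → N_2 → N_5 is active, N_0 and N_5 are not d-separated given {N_1, N_3, N_6}.

No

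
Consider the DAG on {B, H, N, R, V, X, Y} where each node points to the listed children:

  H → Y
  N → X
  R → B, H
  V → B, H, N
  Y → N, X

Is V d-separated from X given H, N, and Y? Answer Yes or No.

6 paths connect V and X; each must be blocked for d-separation to hold:
  1. V → H → Y → N → X — H:chain[blocks]; Y:chain[blocks]; N:chain[blocks] ⇒ blocked
  2. V → H → Y → X — H:chain[blocks]; Y:chain[blocks] ⇒ blocked
  3. V → N ← Y → X — N:collider[open]; Y:fork[blocks] ⇒ blocked
  4. V → N → X — N:chain[blocks] ⇒ blocked
  5. V → B ← R → H → Y → N → X — B:collider[blocks]; R:fork[open]; H:chain[blocks]; Y:chain[blocks]; N:chain[blocks] ⇒ blocked
  6. V → B ← R → H → Y → X — B:collider[blocks]; R:fork[open]; H:chain[blocks]; Y:chain[blocks] ⇒ blocked
All paths are blocked; V ⊥ X | {H, N, Y} holds.

Yes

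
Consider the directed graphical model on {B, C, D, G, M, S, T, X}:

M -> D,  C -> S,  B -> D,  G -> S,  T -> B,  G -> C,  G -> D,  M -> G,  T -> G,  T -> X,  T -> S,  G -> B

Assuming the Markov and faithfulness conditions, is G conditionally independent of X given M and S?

Enumerating the 6 paths from G to X and testing each for blocking by {M, S}:
Path 1: G → S ← T → X
  S is a collider and S is conditioned on, which opens it; T is a fork and T is not conditioned on — no node blocks this path, so it is active.
Path 2: G → C → S ← T → X
  C is a chain and C is not conditioned on; S is a collider and S is conditioned on, which opens it; T is a fork and T is not conditioned on — no node blocks this path, so it is active.
Path 3: G → D ← B ← T → X
  D is a collider here and neither D nor any of its descendants is conditioned on, so the collider stays closed — the path is blocked at D.
Path 4: G → B ← T → X
  B is a collider here and neither B nor any of its descendants is conditioned on, so the collider stays closed — the path is blocked at B.
Path 5: G ← T → X
  T is a fork and T is not conditioned on — no node blocks this path, so it is active.
Path 6: G ← M → D ← B ← T → X
  M is a fork here and M is conditioned on, so the path is blocked at M.
Because an active path exists, G and X are not d-separated.

No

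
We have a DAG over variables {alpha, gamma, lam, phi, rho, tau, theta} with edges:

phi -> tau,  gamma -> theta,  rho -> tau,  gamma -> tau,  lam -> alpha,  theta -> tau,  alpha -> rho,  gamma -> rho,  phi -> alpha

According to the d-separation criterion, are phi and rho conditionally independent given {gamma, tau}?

No

There are 4 undirected paths between phi and rho; checking each against the conditioning set {gamma, tau}:
Path 1: phi → alpha → rho
  alpha is a chain and alpha is not conditioned on — no node blocks this path, so it is active.
Path 2: phi → tau ← rho
  tau is a collider and tau is conditioned on, which opens it — no node blocks this path, so it is active.
Path 3: phi → tau ← gamma → rho
  gamma is a fork here and gamma is conditioned on, so the path is blocked at gamma.
Path 4: phi → tau ← theta ← gamma → rho
  gamma is a fork here and gamma is conditioned on, so the path is blocked at gamma.
Because an active path exists, phi and rho are not d-separated.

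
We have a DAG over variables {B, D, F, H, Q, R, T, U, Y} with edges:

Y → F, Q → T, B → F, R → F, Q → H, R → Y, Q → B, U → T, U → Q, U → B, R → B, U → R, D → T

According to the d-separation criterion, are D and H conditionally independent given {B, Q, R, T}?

Yes

We examine all 6 paths between D and H:
Path 1: D → T ← Q → H
  Q is a fork here and Q is conditioned on, so the path is blocked at Q.
Path 2: D → T ← U → B ← Q → H
  Q is a fork here and Q is conditioned on, so the path is blocked at Q.
Path 3: D → T ← U → R → B ← Q → H
  R is a chain here and R is conditioned on, so the path is blocked at R.
Path 4: D → T ← U → R → F ← B ← Q → H
  R is a chain here and R is conditioned on, so the path is blocked at R.
Path 5: D → T ← U → R → Y → F ← B ← Q → H
  R is a chain here and R is conditioned on, so the path is blocked at R.
Path 6: D → T ← U → Q → H
  Q is a chain here and Q is conditioned on, so the path is blocked at Q.
Since every path is blocked, d-separation holds.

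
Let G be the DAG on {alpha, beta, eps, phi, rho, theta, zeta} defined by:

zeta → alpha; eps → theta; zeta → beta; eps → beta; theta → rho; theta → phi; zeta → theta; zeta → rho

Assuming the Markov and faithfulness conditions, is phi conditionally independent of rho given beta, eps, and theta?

We examine all 3 paths between phi and rho:
Path 1: phi ← theta → rho
  theta is a fork here and theta is conditioned on, so the path is blocked at theta.
Path 2: phi ← theta ← zeta → rho
  theta is a chain here and theta is conditioned on, so the path is blocked at theta.
Path 3: phi ← theta ← eps → beta ← zeta → rho
  theta is a chain here and theta is conditioned on, so the path is blocked at theta.
Every path is blocked, so phi and rho are d-separated given {beta, eps, theta}.

Yes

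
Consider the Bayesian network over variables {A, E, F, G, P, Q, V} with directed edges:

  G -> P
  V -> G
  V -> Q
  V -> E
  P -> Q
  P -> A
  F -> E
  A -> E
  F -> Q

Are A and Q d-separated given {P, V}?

There are 6 undirected paths between A and Q; checking each against the conditioning set {P, V}:
  1. A ← P ← G ← V → Q — P:chain[blocks]; G:chain[open]; V:fork[blocks] ⇒ blocked
  2. A ← P ← G ← V → E ← F → Q — P:chain[blocks]; G:chain[open]; V:fork[blocks]; E:collider[blocks]; F:fork[open] ⇒ blocked
  3. A ← P → Q — P:fork[blocks] ⇒ blocked
  4. A → E ← F → Q — E:collider[blocks]; F:fork[open] ⇒ blocked
  5. A → E ← V → G → P → Q — E:collider[blocks]; V:fork[blocks]; G:chain[open]; P:chain[blocks] ⇒ blocked
  6. A → E ← V → Q — E:collider[blocks]; V:fork[blocks] ⇒ blocked
All paths are blocked; A ⊥ Q | {P, V} holds.

Yes — A and Q are d-separated given {P, V}.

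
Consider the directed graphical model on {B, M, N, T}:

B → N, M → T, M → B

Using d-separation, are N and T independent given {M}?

There is one path between N and T:
Path 1: N ← B ← M → T
  M is a fork here and M is conditioned on, so the path is blocked at M.
Since every path is blocked, d-separation holds.

Yes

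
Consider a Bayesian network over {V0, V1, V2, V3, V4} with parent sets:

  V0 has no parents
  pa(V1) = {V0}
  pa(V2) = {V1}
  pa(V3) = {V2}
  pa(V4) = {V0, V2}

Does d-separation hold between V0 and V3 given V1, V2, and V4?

Yes

We examine all 2 paths between V0 and V3:
Path 1: V0 → V1 → V2 → V3
  V1 is a chain here and V1 is conditioned on, so the path is blocked at V1.
Path 2: V0 → V4 ← V2 → V3
  V2 is a fork here and V2 is conditioned on, so the path is blocked at V2.
All paths are blocked; V0 ⊥ V3 | {V1, V2, V4} holds.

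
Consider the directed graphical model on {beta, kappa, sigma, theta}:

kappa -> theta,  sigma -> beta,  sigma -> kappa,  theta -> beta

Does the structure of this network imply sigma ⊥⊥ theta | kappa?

Yes

There are 2 undirected paths between sigma and theta; checking each against the conditioning set {kappa}:
  1. sigma → kappa → theta — kappa:chain[blocks] ⇒ blocked
  2. sigma → beta ← theta — beta:collider[blocks] ⇒ blocked
Since every path is blocked, d-separation holds.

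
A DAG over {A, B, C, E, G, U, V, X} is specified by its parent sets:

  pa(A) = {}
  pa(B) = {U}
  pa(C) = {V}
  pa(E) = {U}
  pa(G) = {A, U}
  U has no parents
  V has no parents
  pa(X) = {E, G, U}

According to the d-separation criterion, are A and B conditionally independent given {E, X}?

There are 3 undirected paths between A and B; checking each against the conditioning set {E, X}:
  1. A → G → X ← E ← U → B — G:chain[open]; X:collider[open]; E:chain[blocks]; U:fork[open] ⇒ blocked
  2. A → G → X ← U → B — G:chain[open]; X:collider[open]; U:fork[open] ⇒ active
  3. A → G ← U → B — G:collider[open]; U:fork[open] ⇒ active
At least one path is unblocked, so d-separation fails.

No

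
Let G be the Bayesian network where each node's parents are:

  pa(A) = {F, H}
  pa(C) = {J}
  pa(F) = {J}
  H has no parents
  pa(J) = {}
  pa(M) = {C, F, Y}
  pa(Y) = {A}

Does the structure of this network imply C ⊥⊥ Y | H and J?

Yes

We examine all 4 paths between C and Y:
  1. C → M ← Y — M:collider[blocks] ⇒ blocked
  2. C → M ← F → A → Y — M:collider[blocks]; F:fork[open]; A:chain[open] ⇒ blocked
  3. C ← J → F → M ← Y — J:fork[blocks]; F:chain[open]; M:collider[blocks] ⇒ blocked
  4. C ← J → F → A → Y — J:fork[blocks]; F:chain[open]; A:chain[open] ⇒ blocked
All paths are blocked; C ⊥ Y | {H, J} holds.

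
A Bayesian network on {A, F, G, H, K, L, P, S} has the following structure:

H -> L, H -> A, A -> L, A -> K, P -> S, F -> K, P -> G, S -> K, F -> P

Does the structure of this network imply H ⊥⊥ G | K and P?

Enumerating the 4 paths from H to G and testing each for blocking by {K, P}:
Path 1: H → A → K ← F → P → G
  P is a chain here and P is conditioned on, so the path is blocked at P.
Path 2: H → A → K ← S ← P → G
  P is a fork here and P is conditioned on, so the path is blocked at P.
Path 3: H → L ← A → K ← F → P → G
  L is a collider here and neither L nor any of its descendants is conditioned on, so the collider stays closed — the path is blocked at L.
Path 4: H → L ← A → K ← S ← P → G
  L is a collider here and neither L nor any of its descendants is conditioned on, so the collider stays closed — the path is blocked at L.
Every path is blocked, so H and G are d-separated given {K, P}.

Yes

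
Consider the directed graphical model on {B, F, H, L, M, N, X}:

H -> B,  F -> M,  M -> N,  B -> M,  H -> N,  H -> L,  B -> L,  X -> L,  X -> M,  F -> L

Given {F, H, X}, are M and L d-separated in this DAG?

No — M and L are not d-separated given {F, H, X}.

There are 6 undirected paths between M and L; checking each against the conditioning set {F, H, X}:
Path 1: M → N ← H → B → L
  N is a collider here and neither N nor any of its descendants is conditioned on, so the collider stays closed — the path is blocked at N.
Path 2: M → N ← H → L
  N is a collider here and neither N nor any of its descendants is conditioned on, so the collider stays closed — the path is blocked at N.
Path 3: M ← F → L
  F is a fork here and F is conditioned on, so the path is blocked at F.
Path 4: M ← B ← H → L
  H is a fork here and H is conditioned on, so the path is blocked at H.
Path 5: M ← B → L
  B is a fork and B is not conditioned on — no node blocks this path, so it is active.
Path 6: M ← X → L
  X is a fork here and X is conditioned on, so the path is blocked at X.
Since the path M ← B → L is active, M and L are not d-separated given {F, H, X}.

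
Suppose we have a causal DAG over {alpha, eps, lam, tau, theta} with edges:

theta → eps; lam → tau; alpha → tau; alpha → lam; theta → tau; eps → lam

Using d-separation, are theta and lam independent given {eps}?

Enumerating the 3 paths from theta to lam and testing each for blocking by {eps}:
Path 1: theta → eps → lam
  eps is a chain here and eps is conditioned on, so the path is blocked at eps.
Path 2: theta → tau ← alpha → lam
  tau is a collider here and neither tau nor any of its descendants is conditioned on, so the collider stays closed — the path is blocked at tau.
Path 3: theta → tau ← lam
  tau is a collider here and neither tau nor any of its descendants is conditioned on, so the collider stays closed — the path is blocked at tau.
Since every path is blocked, d-separation holds.

Yes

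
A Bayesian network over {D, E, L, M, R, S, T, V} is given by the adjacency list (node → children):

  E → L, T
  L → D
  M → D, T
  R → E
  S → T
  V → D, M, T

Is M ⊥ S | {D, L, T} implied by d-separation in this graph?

5 paths connect M and S; each must be blocked for d-separation to hold:
  1. M → D ← L ← E → T ← S — D:collider[open]; L:chain[blocks]; E:fork[open]; T:collider[open] ⇒ blocked
  2. M → D ← V → T ← S — D:collider[open]; V:fork[open]; T:collider[open] ⇒ active
  3. M ← V → D ← L ← E → T ← S — V:fork[open]; D:collider[open]; L:chain[blocks]; E:fork[open]; T:collider[open] ⇒ blocked
  4. M ← V → T ← S — V:fork[open]; T:collider[open] ⇒ active
  5. M → T ← S — T:collider[open] ⇒ active
Since the path M → D ← V → T ← S is active, M and S are not d-separated given {D, L, T}.

No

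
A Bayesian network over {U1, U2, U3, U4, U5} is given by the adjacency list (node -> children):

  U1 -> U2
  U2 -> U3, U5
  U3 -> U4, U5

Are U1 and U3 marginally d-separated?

We examine all 2 paths between U1 and U3:
Path 1: U1 → U2 → U3
  U2 is a chain and U2 is not conditioned on — no node blocks this path, so it is active.
Path 2: U1 → U2 → U5 ← U3
  U5 is a collider here and neither U5 nor any of its descendants is conditioned on, so the collider stays closed — the path is blocked at U5.
At least one path is unblocked, so d-separation fails.

No — U1 and U3 are not d-separated given ∅.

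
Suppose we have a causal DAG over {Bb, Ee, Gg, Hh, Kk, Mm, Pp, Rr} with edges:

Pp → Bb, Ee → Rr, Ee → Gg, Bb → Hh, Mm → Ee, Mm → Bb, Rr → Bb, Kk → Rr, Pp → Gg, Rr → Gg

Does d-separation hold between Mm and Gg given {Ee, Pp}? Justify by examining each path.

Yes — Mm and Gg are d-separated given {Ee, Pp}.

There are 6 undirected paths between Mm and Gg; checking each against the conditioning set {Ee, Pp}:
Path 1: Mm → Bb ← Pp → Gg
  Bb is a collider here and neither Bb nor any of its descendants is conditioned on, so the collider stays closed — the path is blocked at Bb.
Path 2: Mm → Bb ← Rr ← Ee → Gg
  Bb is a collider here and neither Bb nor any of its descendants is conditioned on, so the collider stays closed — the path is blocked at Bb.
Path 3: Mm → Bb ← Rr → Gg
  Bb is a collider here and neither Bb nor any of its descendants is conditioned on, so the collider stays closed — the path is blocked at Bb.
Path 4: Mm → Ee → Gg
  Ee is a chain here and Ee is conditioned on, so the path is blocked at Ee.
Path 5: Mm → Ee → Rr → Bb ← Pp → Gg
  Ee is a chain here and Ee is conditioned on, so the path is blocked at Ee.
Path 6: Mm → Ee → Rr → Gg
  Ee is a chain here and Ee is conditioned on, so the path is blocked at Ee.
Since every path is blocked, d-separation holds.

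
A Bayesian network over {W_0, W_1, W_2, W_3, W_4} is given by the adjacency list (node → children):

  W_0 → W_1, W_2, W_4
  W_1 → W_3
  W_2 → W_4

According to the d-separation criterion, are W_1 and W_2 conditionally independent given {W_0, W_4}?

Yes — W_1 and W_2 are d-separated given {W_0, W_4}.

We examine all 2 paths between W_1 and W_2:
Path 1: W_1 ← W_0 → W_2
  W_0 is a fork here and W_0 is conditioned on, so the path is blocked at W_0.
Path 2: W_1 ← W_0 → W_4 ← W_2
  W_0 is a fork here and W_0 is conditioned on, so the path is blocked at W_0.
Every path is blocked, so W_1 and W_2 are d-separated given {W_0, W_4}.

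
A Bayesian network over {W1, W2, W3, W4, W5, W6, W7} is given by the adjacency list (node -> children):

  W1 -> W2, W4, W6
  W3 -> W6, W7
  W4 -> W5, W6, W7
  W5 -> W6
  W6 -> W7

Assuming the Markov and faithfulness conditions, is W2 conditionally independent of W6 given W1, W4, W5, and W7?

Yes

5 paths connect W2 and W6; each must be blocked for d-separation to hold:
Path 1: W2 ← W1 → W6
  W1 is a fork here and W1 is conditioned on, so the path is blocked at W1.
Path 2: W2 ← W1 → W4 → W6
  W1 is a fork here and W1 is conditioned on, so the path is blocked at W1.
Path 3: W2 ← W1 → W4 → W5 → W6
  W1 is a fork here and W1 is conditioned on, so the path is blocked at W1.
Path 4: W2 ← W1 → W4 → W7 ← W6
  W1 is a fork here and W1 is conditioned on, so the path is blocked at W1.
Path 5: W2 ← W1 → W4 → W7 ← W3 → W6
  W1 is a fork here and W1 is conditioned on, so the path is blocked at W1.
Since every path is blocked, d-separation holds.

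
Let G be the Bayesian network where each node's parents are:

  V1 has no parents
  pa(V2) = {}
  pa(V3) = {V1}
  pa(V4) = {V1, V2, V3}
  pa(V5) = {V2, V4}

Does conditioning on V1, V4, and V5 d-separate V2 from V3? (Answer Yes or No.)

No

4 paths connect V2 and V3; each must be blocked for d-separation to hold:
Path 1: V2 → V4 ← V3
  V4 is a collider and V4 is conditioned on, which opens it — no node blocks this path, so it is active.
Path 2: V2 → V4 ← V1 → V3
  V1 is a fork here and V1 is conditioned on, so the path is blocked at V1.
Path 3: V2 → V5 ← V4 ← V3
  V4 is a chain here and V4 is conditioned on, so the path is blocked at V4.
Path 4: V2 → V5 ← V4 ← V1 → V3
  V4 is a chain here and V4 is conditioned on, so the path is blocked at V4.
Because an active path exists, V2 and V3 are not d-separated.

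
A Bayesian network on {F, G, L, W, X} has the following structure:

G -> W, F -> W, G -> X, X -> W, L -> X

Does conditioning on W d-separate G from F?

There are 2 undirected paths between G and F; checking each against the conditioning set {W}:
Path 1: G → X → W ← F
  X is a chain and X is not conditioned on; W is a collider and W is conditioned on, which opens it — no node blocks this path, so it is active.
Path 2: G → W ← F
  W is a collider and W is conditioned on, which opens it — no node blocks this path, so it is active.
At least one path is unblocked, so d-separation fails.

No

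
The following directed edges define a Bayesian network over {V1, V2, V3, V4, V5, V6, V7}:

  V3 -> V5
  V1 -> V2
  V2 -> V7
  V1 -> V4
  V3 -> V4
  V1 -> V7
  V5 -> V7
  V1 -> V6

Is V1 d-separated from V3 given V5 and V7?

Enumerating the 3 paths from V1 to V3 and testing each for blocking by {V5, V7}:
Path 1: V1 → V4 ← V3
  V4 is a collider here and neither V4 nor any of its descendants is conditioned on, so the collider stays closed — the path is blocked at V4.
Path 2: V1 → V2 → V7 ← V5 ← V3
  V5 is a chain here and V5 is conditioned on, so the path is blocked at V5.
Path 3: V1 → V7 ← V5 ← V3
  V5 is a chain here and V5 is conditioned on, so the path is blocked at V5.
All paths are blocked; V1 ⊥ V3 | {V5, V7} holds.

Yes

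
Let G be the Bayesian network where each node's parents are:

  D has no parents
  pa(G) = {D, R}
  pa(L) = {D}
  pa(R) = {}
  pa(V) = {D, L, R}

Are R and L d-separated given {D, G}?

4 paths connect R and L; each must be blocked for d-separation to hold:
  1. R → G ← D → L — G:collider[open]; D:fork[blocks] ⇒ blocked
  2. R → G ← D → V ← L — G:collider[open]; D:fork[blocks]; V:collider[blocks] ⇒ blocked
  3. R → V ← L — V:collider[blocks] ⇒ blocked
  4. R → V ← D → L — V:collider[blocks]; D:fork[blocks] ⇒ blocked
Every path is blocked, so R and L are d-separated given {D, G}.

Yes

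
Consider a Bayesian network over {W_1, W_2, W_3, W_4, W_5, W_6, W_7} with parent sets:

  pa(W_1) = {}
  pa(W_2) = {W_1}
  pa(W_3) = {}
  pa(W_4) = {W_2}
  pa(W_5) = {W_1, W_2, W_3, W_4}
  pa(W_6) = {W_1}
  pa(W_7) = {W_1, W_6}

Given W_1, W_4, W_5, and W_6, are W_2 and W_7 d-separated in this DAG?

Yes

We examine all 6 paths between W_2 and W_7:
Path 1: W_2 → W_5 ← W_1 → W_6 → W_7
  W_1 is a fork here and W_1 is conditioned on, so the path is blocked at W_1.
Path 2: W_2 → W_5 ← W_1 → W_7
  W_1 is a fork here and W_1 is conditioned on, so the path is blocked at W_1.
Path 3: W_2 ← W_1 → W_6 → W_7
  W_1 is a fork here and W_1 is conditioned on, so the path is blocked at W_1.
Path 4: W_2 ← W_1 → W_7
  W_1 is a fork here and W_1 is conditioned on, so the path is blocked at W_1.
Path 5: W_2 → W_4 → W_5 ← W_1 → W_6 → W_7
  W_4 is a chain here and W_4 is conditioned on, so the path is blocked at W_4.
Path 6: W_2 → W_4 → W_5 ← W_1 → W_7
  W_4 is a chain here and W_4 is conditioned on, so the path is blocked at W_4.
All paths are blocked; W_2 ⊥ W_7 | {W_1, W_4, W_5, W_6} holds.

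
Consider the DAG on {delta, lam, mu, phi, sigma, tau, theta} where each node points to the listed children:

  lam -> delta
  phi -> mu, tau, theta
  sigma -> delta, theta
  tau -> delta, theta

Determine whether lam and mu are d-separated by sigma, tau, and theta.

We examine all 4 paths between lam and mu:
Path 1: lam → delta ← sigma → theta ← phi → mu
  delta is a collider here and neither delta nor any of its descendants is conditioned on, so the collider stays closed — the path is blocked at delta.
Path 2: lam → delta ← sigma → theta ← tau ← phi → mu
  delta is a collider here and neither delta nor any of its descendants is conditioned on, so the collider stays closed — the path is blocked at delta.
Path 3: lam → delta ← tau ← phi → mu
  delta is a collider here and neither delta nor any of its descendants is conditioned on, so the collider stays closed — the path is blocked at delta.
Path 4: lam → delta ← tau → theta ← phi → mu
  delta is a collider here and neither delta nor any of its descendants is conditioned on, so the collider stays closed — the path is blocked at delta.
All paths are blocked; lam ⊥ mu | {sigma, tau, theta} holds.

Yes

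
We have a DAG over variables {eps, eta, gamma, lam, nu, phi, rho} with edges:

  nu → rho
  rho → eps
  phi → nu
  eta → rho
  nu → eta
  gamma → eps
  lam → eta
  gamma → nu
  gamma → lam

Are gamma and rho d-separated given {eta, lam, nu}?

Yes

5 paths connect gamma and rho; each must be blocked for d-separation to hold:
Path 1: gamma → nu → eta → rho
  nu is a chain here and nu is conditioned on, so the path is blocked at nu.
Path 2: gamma → nu → rho
  nu is a chain here and nu is conditioned on, so the path is blocked at nu.
Path 3: gamma → lam → eta ← nu → rho
  lam is a chain here and lam is conditioned on, so the path is blocked at lam.
Path 4: gamma → lam → eta → rho
  lam is a chain here and lam is conditioned on, so the path is blocked at lam.
Path 5: gamma → eps ← rho
  eps is a collider here and neither eps nor any of its descendants is conditioned on, so the collider stays closed — the path is blocked at eps.
Every path is blocked, so gamma and rho are d-separated given {eta, lam, nu}.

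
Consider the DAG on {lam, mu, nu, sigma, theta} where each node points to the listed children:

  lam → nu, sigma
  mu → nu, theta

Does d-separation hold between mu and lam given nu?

The only undirected path from mu to lam is:
Path 1: mu → nu ← lam
  nu is a collider and nu is conditioned on, which opens it — no node blocks this path, so it is active.
Since the path mu → nu ← lam is active, mu and lam are not d-separated given {nu}.

No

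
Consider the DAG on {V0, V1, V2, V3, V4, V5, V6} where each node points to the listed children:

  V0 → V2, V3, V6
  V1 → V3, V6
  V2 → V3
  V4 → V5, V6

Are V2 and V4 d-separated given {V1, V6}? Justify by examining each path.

We examine all 4 paths between V2 and V4:
  1. V2 → V3 ← V1 → V6 ← V4 — V3:collider[blocks]; V1:fork[blocks]; V6:collider[open] ⇒ blocked
  2. V2 → V3 ← V0 → V6 ← V4 — V3:collider[blocks]; V0:fork[open]; V6:collider[open] ⇒ blocked
  3. V2 ← V0 → V6 ← V4 — V0:fork[open]; V6:collider[open] ⇒ active
  4. V2 ← V0 → V3 ← V1 → V6 ← V4 — V0:fork[open]; V3:collider[blocks]; V1:fork[blocks]; V6:collider[open] ⇒ blocked
At least one path is unblocked, so d-separation fails.

No — V2 and V4 are not d-separated given {V1, V6}.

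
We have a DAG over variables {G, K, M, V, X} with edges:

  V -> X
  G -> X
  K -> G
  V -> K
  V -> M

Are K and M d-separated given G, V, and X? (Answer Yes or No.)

Yes — K and M are d-separated given {G, V, X}.

Enumerating the 2 paths from K to M and testing each for blocking by {G, V, X}:
Path 1: K → G → X ← V → M
  G is a chain here and G is conditioned on, so the path is blocked at G.
Path 2: K ← V → M
  V is a fork here and V is conditioned on, so the path is blocked at V.
All paths are blocked; K ⊥ M | {G, V, X} holds.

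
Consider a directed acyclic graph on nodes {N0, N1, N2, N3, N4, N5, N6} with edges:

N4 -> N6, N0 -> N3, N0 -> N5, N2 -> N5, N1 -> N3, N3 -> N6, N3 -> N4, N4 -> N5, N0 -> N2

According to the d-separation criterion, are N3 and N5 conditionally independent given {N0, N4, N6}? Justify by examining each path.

Yes — N3 and N5 are d-separated given {N0, N4, N6}.

Enumerating the 4 paths from N3 to N5 and testing each for blocking by {N0, N4, N6}:
Path 1: N3 → N6 ← N4 → N5
  N4 is a fork here and N4 is conditioned on, so the path is blocked at N4.
Path 2: N3 ← N0 → N2 → N5
  N0 is a fork here and N0 is conditioned on, so the path is blocked at N0.
Path 3: N3 ← N0 → N5
  N0 is a fork here and N0 is conditioned on, so the path is blocked at N0.
Path 4: N3 → N4 → N5
  N4 is a chain here and N4 is conditioned on, so the path is blocked at N4.
All paths are blocked; N3 ⊥ N5 | {N0, N4, N6} holds.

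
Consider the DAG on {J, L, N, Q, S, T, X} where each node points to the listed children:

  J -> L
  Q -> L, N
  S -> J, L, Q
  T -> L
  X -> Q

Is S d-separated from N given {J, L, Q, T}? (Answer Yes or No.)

Yes

3 paths connect S and N; each must be blocked for d-separation to hold:
Path 1: S → J → L ← Q → N
  J is a chain here and J is conditioned on, so the path is blocked at J.
Path 2: S → Q → N
  Q is a chain here and Q is conditioned on, so the path is blocked at Q.
Path 3: S → L ← Q → N
  Q is a fork here and Q is conditioned on, so the path is blocked at Q.
Every path is blocked, so S and N are d-separated given {J, L, Q, T}.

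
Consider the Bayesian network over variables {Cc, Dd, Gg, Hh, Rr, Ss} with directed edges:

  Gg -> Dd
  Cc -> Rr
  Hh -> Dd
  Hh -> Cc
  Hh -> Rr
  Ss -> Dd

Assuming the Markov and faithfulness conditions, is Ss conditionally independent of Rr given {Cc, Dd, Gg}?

We examine all 2 paths between Ss and Rr:
Path 1: Ss → Dd ← Hh → Rr
  Dd is a collider and Dd is conditioned on, which opens it; Hh is a fork and Hh is not conditioned on — no node blocks this path, so it is active.
Path 2: Ss → Dd ← Hh → Cc → Rr
  Cc is a chain here and Cc is conditioned on, so the path is blocked at Cc.
Since the path Ss → Dd ← Hh → Rr is active, Ss and Rr are not d-separated given {Cc, Dd, Gg}.

No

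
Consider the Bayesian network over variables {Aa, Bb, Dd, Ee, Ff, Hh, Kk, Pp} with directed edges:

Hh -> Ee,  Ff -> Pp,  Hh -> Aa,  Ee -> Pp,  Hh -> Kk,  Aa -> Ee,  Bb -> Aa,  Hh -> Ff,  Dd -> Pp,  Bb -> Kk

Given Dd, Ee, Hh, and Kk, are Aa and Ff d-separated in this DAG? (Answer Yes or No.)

There are 6 undirected paths between Aa and Ff; checking each against the conditioning set {Dd, Ee, Hh, Kk}:
Path 1: Aa ← Bb → Kk ← Hh → Ff
  Hh is a fork here and Hh is conditioned on, so the path is blocked at Hh.
Path 2: Aa ← Bb → Kk ← Hh → Ee → Pp ← Ff
  Hh is a fork here and Hh is conditioned on, so the path is blocked at Hh.
Path 3: Aa ← Hh → Ff
  Hh is a fork here and Hh is conditioned on, so the path is blocked at Hh.
Path 4: Aa ← Hh → Ee → Pp ← Ff
  Hh is a fork here and Hh is conditioned on, so the path is blocked at Hh.
Path 5: Aa → Ee ← Hh → Ff
  Hh is a fork here and Hh is conditioned on, so the path is blocked at Hh.
Path 6: Aa → Ee → Pp ← Ff
  Ee is a chain here and Ee is conditioned on, so the path is blocked at Ee.
All paths are blocked; Aa ⊥ Ff | {Dd, Ee, Hh, Kk} holds.

Yes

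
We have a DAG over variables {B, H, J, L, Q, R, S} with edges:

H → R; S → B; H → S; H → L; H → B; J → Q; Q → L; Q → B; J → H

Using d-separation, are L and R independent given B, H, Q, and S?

Yes — L and R are d-separated given {B, H, Q, S}.

There are 4 undirected paths between L and R; checking each against the conditioning set {B, H, Q, S}:
Path 1: L ← H → R
  H is a fork here and H is conditioned on, so the path is blocked at H.
Path 2: L ← Q → B ← H → R
  Q is a fork here and Q is conditioned on, so the path is blocked at Q.
Path 3: L ← Q → B ← S ← H → R
  Q is a fork here and Q is conditioned on, so the path is blocked at Q.
Path 4: L ← Q ← J → H → R
  Q is a chain here and Q is conditioned on, so the path is blocked at Q.
All paths are blocked; L ⊥ R | {B, H, Q, S} holds.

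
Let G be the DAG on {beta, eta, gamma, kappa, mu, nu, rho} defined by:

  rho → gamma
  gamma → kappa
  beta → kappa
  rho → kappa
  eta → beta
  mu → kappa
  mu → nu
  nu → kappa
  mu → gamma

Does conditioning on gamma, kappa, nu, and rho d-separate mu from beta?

No

There are 4 undirected paths between mu and beta; checking each against the conditioning set {gamma, kappa, nu, rho}:
Path 1: mu → gamma → kappa ← beta
  gamma is a chain here and gamma is conditioned on, so the path is blocked at gamma.
Path 2: mu → gamma ← rho → kappa ← beta
  rho is a fork here and rho is conditioned on, so the path is blocked at rho.
Path 3: mu → kappa ← beta
  kappa is a collider and kappa is conditioned on, which opens it — no node blocks this path, so it is active.
Path 4: mu → nu → kappa ← beta
  nu is a chain here and nu is conditioned on, so the path is blocked at nu.
At least one path is unblocked, so d-separation fails.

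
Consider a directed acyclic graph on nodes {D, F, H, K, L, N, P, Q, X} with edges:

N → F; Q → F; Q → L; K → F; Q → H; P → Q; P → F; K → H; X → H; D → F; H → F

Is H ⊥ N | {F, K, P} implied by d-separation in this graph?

4 paths connect H and N; each must be blocked for d-separation to hold:
Path 1: H → F ← N
  F is a collider and F is conditioned on, which opens it — no node blocks this path, so it is active.
Path 2: H ← Q → F ← N
  Q is a fork and Q is not conditioned on; F is a collider and F is conditioned on, which opens it — no node blocks this path, so it is active.
Path 3: H ← Q ← P → F ← N
  P is a fork here and P is conditioned on, so the path is blocked at P.
Path 4: H ← K → F ← N
  K is a fork here and K is conditioned on, so the path is blocked at K.
Since the path H → F ← N is active, H and N are not d-separated given {F, K, P}.

No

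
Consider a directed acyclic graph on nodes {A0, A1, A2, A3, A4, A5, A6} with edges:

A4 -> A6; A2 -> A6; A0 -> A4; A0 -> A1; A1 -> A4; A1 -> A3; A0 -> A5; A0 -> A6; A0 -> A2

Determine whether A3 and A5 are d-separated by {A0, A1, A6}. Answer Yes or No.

There are 4 undirected paths between A3 and A5; checking each against the conditioning set {A0, A1, A6}:
  1. A3 ← A1 → A4 ← A0 → A5 — A1:fork[blocks]; A4:collider[open]; A0:fork[blocks] ⇒ blocked
  2. A3 ← A1 → A4 → A6 ← A2 ← A0 → A5 — A1:fork[blocks]; A4:chain[open]; A6:collider[open]; A2:chain[open]; A0:fork[blocks] ⇒ blocked
  3. A3 ← A1 → A4 → A6 ← A0 → A5 — A1:fork[blocks]; A4:chain[open]; A6:collider[open]; A0:fork[blocks] ⇒ blocked
  4. A3 ← A1 ← A0 → A5 — A1:chain[blocks]; A0:fork[blocks] ⇒ blocked
Every path is blocked, so A3 and A5 are d-separated given {A0, A1, A6}.

Yes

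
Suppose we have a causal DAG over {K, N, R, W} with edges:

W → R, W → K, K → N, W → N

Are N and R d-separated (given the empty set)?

We examine all 2 paths between N and R:
Path 1: N ← W → R
  W is a fork and W is not conditioned on — no node blocks this path, so it is active.
Path 2: N ← K ← W → R
  K is a chain and K is not conditioned on; W is a fork and W is not conditioned on — no node blocks this path, so it is active.
Because an active path exists, N and R are not d-separated.

No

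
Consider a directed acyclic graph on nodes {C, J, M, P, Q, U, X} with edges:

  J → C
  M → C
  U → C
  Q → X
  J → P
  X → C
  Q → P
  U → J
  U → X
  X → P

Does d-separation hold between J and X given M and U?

Yes — J and X are d-separated given {M, U}.

We examine all 6 paths between J and X:
  1. J → C ← U → X — C:collider[blocks]; U:fork[blocks] ⇒ blocked
  2. J → C ← X — C:collider[blocks] ⇒ blocked
  3. J → P ← Q → X — P:collider[blocks]; Q:fork[open] ⇒ blocked
  4. J → P ← X — P:collider[blocks] ⇒ blocked
  5. J ← U → C ← X — U:fork[blocks]; C:collider[blocks] ⇒ blocked
  6. J ← U → X — U:fork[blocks] ⇒ blocked
All paths are blocked; J ⊥ X | {M, U} holds.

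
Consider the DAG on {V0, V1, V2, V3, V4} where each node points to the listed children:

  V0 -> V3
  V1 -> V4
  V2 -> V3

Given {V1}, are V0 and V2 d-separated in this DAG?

Yes

The only undirected path from V0 to V2 is:
  1. V0 → V3 ← V2 — V3:collider[blocks] ⇒ blocked
Every path is blocked, so V0 and V2 are d-separated given {V1}.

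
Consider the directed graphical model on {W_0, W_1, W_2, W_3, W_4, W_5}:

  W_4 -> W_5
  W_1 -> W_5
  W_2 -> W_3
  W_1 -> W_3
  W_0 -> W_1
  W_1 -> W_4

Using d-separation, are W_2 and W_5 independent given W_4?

Enumerating the 2 paths from W_2 to W_5 and testing each for blocking by {W_4}:
Path 1: W_2 → W_3 ← W_1 → W_4 → W_5
  W_3 is a collider here and neither W_3 nor any of its descendants is conditioned on, so the collider stays closed — the path is blocked at W_3.
Path 2: W_2 → W_3 ← W_1 → W_5
  W_3 is a collider here and neither W_3 nor any of its descendants is conditioned on, so the collider stays closed — the path is blocked at W_3.
Since every path is blocked, d-separation holds.

Yes — W_2 and W_5 are d-separated given {W_4}.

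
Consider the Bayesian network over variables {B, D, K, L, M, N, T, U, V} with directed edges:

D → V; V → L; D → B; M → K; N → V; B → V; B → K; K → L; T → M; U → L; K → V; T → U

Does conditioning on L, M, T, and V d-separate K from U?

No

Enumerating the 5 paths from K to U and testing each for blocking by {L, M, T, V}:
Path 1: K ← M ← T → U
  M is a chain here and M is conditioned on, so the path is blocked at M.
Path 2: K ← B ← D → V → L ← U
  V is a chain here and V is conditioned on, so the path is blocked at V.
Path 3: K ← B → V → L ← U
  V is a chain here and V is conditioned on, so the path is blocked at V.
Path 4: K → V → L ← U
  V is a chain here and V is conditioned on, so the path is blocked at V.
Path 5: K → L ← U
  L is a collider and L is conditioned on, which opens it — no node blocks this path, so it is active.
Because an active path exists, K and U are not d-separated.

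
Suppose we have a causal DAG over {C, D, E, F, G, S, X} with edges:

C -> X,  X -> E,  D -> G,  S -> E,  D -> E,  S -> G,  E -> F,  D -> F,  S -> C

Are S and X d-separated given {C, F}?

No

Enumerating the 4 paths from S to X and testing each for blocking by {C, F}:
Path 1: S → C → X
  C is a chain here and C is conditioned on, so the path is blocked at C.
Path 2: S → E ← X
  E is a collider and its descendant F is conditioned on, which opens it — no node blocks this path, so it is active.
Path 3: S → G ← D → F ← E ← X
  G is a collider here and neither G nor any of its descendants is conditioned on, so the collider stays closed — the path is blocked at G.
Path 4: S → G ← D → E ← X
  G is a collider here and neither G nor any of its descendants is conditioned on, so the collider stays closed — the path is blocked at G.
Since the path S → E ← X is active, S and X are not d-separated given {C, F}.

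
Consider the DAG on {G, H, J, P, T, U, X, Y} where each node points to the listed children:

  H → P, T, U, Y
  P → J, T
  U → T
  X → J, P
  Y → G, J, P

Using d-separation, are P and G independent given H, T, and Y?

There are 6 undirected paths between P and G; checking each against the conditioning set {H, T, Y}:
Path 1: P ← Y → G
  Y is a fork here and Y is conditioned on, so the path is blocked at Y.
Path 2: P → T ← U ← H → Y → G
  H is a fork here and H is conditioned on, so the path is blocked at H.
Path 3: P → T ← H → Y → G
  H is a fork here and H is conditioned on, so the path is blocked at H.
Path 4: P ← H → Y → G
  H is a fork here and H is conditioned on, so the path is blocked at H.
Path 5: P ← X → J ← Y → G
  J is a collider here and neither J nor any of its descendants is conditioned on, so the collider stays closed — the path is blocked at J.
Path 6: P → J ← Y → G
  J is a collider here and neither J nor any of its descendants is conditioned on, so the collider stays closed — the path is blocked at J.
All paths are blocked; P ⊥ G | {H, T, Y} holds.

Yes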